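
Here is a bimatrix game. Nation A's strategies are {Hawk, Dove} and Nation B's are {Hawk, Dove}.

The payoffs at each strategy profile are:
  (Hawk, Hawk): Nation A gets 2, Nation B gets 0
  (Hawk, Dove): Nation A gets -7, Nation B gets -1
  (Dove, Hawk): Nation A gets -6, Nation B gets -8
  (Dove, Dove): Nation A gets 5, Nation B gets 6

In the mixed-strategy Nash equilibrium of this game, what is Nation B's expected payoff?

First find x, the probability Nation A plays Hawk, from Nation B's indifference between Hawk and Dove: −8(1−x) = −x + 6(1−x), giving x = 14/15.
Since Nation B is indifferent in equilibrium, Nation B's expected payoff equals the payoff from either column against (14/15, 1/15). Using Hawk: −8(1/15) = -8/15.

-8/15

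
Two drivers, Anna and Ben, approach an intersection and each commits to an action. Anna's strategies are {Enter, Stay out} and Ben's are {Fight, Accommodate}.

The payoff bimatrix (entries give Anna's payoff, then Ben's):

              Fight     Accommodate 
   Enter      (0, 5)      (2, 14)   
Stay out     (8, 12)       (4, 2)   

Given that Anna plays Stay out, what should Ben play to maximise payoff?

Fight

Against Stay out, Ben earns 12 from Fight and 2 from Accommodate.
So Fight is the best response.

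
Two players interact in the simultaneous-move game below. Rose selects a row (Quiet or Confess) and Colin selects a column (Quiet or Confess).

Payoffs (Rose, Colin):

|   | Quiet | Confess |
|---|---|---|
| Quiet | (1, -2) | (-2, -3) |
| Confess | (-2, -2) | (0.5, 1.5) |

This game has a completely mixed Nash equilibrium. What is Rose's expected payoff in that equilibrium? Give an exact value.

-7/11

First find q, the probability Colin plays Quiet, from Rose's indifference between Quiet and Confess: q − 2(1−q) = −2q + 0.5(1−q), giving q = 5/11.
Since Rose is indifferent in equilibrium, Rose's expected payoff equals the payoff from either row against (5/11, 6/11). Using Quiet: (5/11) − 2(6/11) = -7/11.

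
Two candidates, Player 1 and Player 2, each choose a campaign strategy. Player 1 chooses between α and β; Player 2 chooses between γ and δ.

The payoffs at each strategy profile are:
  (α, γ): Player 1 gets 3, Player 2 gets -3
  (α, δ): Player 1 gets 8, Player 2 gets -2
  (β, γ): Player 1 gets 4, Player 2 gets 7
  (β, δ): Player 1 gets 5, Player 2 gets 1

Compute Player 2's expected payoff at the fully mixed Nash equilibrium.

-11/7

First find p, the probability Player 1 plays α, from Player 2's indifference between γ and δ: −3p + 7(1−p) = −2p + (1−p), giving p = 6/7.
Since Player 2 is indifferent in equilibrium, Player 2's expected payoff equals the payoff from either column against (6/7, 1/7). Using γ: −3(6/7) + 7(1/7) = -11/7.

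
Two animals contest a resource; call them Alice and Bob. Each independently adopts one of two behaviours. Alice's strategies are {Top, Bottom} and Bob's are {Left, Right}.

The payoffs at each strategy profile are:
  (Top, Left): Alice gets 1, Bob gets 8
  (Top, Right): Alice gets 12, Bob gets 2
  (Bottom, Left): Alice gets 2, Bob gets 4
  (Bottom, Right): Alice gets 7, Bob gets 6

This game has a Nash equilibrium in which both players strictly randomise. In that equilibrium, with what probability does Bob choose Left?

5/6

Let c be the probability that Bob plays Left. In a completely mixed equilibrium, Alice must be indifferent between Top and Bottom.
Alice's expected payoff from Top is c + 12(1−c); from Bottom it is 2c + 7(1−c).
Setting these equal: −11c + 12 = −5c + 7, so c = 5/6.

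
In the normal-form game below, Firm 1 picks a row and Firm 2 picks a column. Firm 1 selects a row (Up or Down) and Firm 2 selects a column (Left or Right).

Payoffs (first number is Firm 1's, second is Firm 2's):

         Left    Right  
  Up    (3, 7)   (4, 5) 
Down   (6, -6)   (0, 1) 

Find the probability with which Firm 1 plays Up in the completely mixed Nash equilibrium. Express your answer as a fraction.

Let r be the probability that Firm 1 plays Up. In a completely mixed equilibrium, Firm 2 must be indifferent between Left and Right.
Firm 2's expected payoff from Left is 7r − 6(1−r); from Right it is 5r + (1−r).
Setting these equal: 13r − 6 = 4r + 1, so r = 7/9.

7/9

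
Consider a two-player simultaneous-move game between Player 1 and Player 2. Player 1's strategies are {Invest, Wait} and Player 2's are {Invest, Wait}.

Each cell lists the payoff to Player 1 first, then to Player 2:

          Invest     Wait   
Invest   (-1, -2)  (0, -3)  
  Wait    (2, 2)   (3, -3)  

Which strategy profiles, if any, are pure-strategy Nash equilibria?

(Invest, Invest): Player 1 prefers Wait (2 > -1) — not an equilibrium.
(Invest, Wait): Player 1 prefers Wait (3 > 0); Player 2 prefers Invest (-2 > -3) — not an equilibrium.
(Wait, Invest): Player 1 gets 2 ≥ -1 from Invest, and Player 2 gets 2 ≥ -3 from Wait — Nash equilibrium.
(Wait, Wait): Player 2 prefers Invest (2 > -3) — not an equilibrium.

(Wait, Invest)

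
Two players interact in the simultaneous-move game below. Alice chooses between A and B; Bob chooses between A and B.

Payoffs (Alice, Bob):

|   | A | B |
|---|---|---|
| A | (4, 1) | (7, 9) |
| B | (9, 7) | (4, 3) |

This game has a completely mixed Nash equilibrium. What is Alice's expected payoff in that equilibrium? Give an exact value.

First find q, the probability Bob plays A, from Alice's indifference between A and B: 4q + 7(1−q) = 9q + 4(1−q), giving q = 3/8.
Since Alice is indifferent in equilibrium, Alice's expected payoff equals the payoff from either row against (3/8, 5/8). Using A: 4(3/8) + 7(5/8) = 47/8.

47/8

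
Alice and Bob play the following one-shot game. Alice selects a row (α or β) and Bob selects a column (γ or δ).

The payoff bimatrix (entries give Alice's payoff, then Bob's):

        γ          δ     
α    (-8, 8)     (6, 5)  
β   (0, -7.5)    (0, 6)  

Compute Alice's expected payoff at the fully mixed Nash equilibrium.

First find q, the probability Bob plays γ, from Alice's indifference between α and β: −8q + 6(1−q) = 0, giving q = 3/7.
Since Alice is indifferent in equilibrium, Alice's expected payoff equals the payoff from either row against (3/7, 4/7). Using α: −8(3/7) + 6(4/7) = 0.

0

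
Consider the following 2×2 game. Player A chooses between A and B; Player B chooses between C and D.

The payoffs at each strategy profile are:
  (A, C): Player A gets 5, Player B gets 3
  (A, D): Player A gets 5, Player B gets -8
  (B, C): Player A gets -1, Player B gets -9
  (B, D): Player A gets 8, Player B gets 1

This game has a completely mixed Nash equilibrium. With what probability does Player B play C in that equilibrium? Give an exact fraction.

Let q be the probability that Player B plays C. In a completely mixed equilibrium, Player A must be indifferent between A and B.
Player A's expected payoff from A is 5q + 5(1−q); from B it is −q + 8(1−q).
Setting these equal: 5 = −9q + 8, so q = 1/3.

1/3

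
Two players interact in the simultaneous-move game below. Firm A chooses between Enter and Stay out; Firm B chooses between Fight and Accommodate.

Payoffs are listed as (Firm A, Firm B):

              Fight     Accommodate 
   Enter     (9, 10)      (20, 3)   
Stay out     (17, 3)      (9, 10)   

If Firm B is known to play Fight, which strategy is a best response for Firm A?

Stay out

Against Fight, Firm A earns 9 from Enter and 17 from Stay out.
So Stay out is the best response.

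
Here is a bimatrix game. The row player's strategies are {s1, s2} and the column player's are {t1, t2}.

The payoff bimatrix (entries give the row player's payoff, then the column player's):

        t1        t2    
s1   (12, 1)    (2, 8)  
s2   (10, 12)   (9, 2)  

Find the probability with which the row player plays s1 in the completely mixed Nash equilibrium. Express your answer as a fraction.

Let x be the probability that the row player plays s1. In a completely mixed equilibrium, the column player must be indifferent between t1 and t2.
The column player's expected payoff from t1 is x + 12(1−x); from t2 it is 8x + 2(1−x).
Setting these equal: −11x + 12 = 6x + 2, so x = 10/17.

10/17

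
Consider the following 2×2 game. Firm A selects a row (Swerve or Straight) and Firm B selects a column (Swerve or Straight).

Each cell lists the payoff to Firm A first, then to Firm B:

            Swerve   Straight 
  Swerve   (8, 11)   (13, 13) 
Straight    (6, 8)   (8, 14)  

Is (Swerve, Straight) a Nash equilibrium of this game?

At (Swerve, Straight), Firm A earns 13; switching to Straight would give 8, so Firm A has no profitable deviation.
Firm B earns 13; switching to Swerve would give 11, so Firm B has no profitable deviation.
Neither player can gain by a unilateral deviation, so this profile is a Nash equilibrium.

Yes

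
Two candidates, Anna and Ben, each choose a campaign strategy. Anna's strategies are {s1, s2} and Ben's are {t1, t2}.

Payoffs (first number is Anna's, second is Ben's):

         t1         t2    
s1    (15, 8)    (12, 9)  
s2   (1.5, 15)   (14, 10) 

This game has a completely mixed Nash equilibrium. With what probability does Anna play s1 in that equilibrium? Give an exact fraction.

5/6

Let x be the probability that Anna plays s1. In a completely mixed equilibrium, Ben must be indifferent between t1 and t2.
Ben's expected payoff from t1 is 8x + 15(1−x); from t2 it is 9x + 10(1−x).
Setting these equal: −7x + 15 = −x + 10, so x = 5/6.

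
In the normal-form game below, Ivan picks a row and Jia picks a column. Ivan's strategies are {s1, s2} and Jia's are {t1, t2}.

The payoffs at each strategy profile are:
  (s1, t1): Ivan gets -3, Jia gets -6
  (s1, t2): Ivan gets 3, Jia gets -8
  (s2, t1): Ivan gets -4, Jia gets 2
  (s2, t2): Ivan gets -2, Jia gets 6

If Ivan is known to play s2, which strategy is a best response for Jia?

Against s2, Jia earns 2 from t1 and 6 from t2.
So t2 is the best response.

t2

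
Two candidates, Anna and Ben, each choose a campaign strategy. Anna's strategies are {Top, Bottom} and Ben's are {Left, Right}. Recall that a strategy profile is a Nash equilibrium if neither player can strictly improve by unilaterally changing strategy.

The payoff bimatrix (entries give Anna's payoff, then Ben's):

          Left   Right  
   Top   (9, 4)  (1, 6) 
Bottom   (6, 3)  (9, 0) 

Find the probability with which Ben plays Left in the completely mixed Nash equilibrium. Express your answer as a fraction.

Let c be the probability that Ben plays Left. In a completely mixed equilibrium, Anna must be indifferent between Top and Bottom.
Anna's expected payoff from Top is 9c + (1−c); from Bottom it is 6c + 9(1−c).
Setting these equal: 8c + 1 = −3c + 9, so c = 8/11.

8/11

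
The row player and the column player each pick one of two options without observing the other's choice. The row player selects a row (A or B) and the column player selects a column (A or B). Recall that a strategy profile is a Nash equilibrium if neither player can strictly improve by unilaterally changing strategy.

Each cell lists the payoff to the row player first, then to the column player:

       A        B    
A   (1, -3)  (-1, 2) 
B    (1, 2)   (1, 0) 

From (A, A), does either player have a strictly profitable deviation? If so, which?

The column player

The row player at (A, A) earns 1; deviating to B yields 1 — not better.
The column player earns -3; deviating to B yields 2 — a strict improvement.
Only the column player has a strictly profitable deviation.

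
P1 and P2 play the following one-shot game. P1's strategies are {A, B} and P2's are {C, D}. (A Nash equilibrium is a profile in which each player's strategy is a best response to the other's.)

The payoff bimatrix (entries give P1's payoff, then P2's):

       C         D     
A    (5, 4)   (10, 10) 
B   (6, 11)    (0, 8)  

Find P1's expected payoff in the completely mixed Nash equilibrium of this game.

First find y, the probability P2 plays C, from P1's indifference between A and B: 5y + 10(1−y) = 6y, giving y = 10/11.
Since P1 is indifferent in equilibrium, P1's expected payoff equals the payoff from either row against (10/11, 1/11). Using A: 5(10/11) + 10(1/11) = 60/11.

60/11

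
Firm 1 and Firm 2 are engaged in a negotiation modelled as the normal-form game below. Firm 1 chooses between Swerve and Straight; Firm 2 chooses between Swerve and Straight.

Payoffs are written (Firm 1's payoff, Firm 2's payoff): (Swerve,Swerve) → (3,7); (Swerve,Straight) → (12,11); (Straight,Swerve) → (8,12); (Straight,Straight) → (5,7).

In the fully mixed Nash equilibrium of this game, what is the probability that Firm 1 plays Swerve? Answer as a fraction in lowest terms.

Let p be the probability that Firm 1 plays Swerve. In a completely mixed equilibrium, Firm 2 must be indifferent between Swerve and Straight.
Firm 2's expected payoff from Swerve is 7p + 12(1−p); from Straight it is 11p + 7(1−p).
Setting these equal: −5p + 12 = 4p + 7, so p = 5/9.

5/9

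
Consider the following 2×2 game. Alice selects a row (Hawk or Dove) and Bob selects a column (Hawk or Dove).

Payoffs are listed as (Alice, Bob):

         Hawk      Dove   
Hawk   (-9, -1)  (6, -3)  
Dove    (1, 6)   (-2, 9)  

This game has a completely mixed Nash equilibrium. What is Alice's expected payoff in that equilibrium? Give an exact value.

-2/3

First find q, the probability Bob plays Hawk, from Alice's indifference between Hawk and Dove: −9q + 6(1−q) = q − 2(1−q), giving q = 4/9.
Since Alice is indifferent in equilibrium, Alice's expected payoff equals the payoff from either row against (4/9, 5/9). Using Hawk: −9(4/9) + 6(5/9) = -2/3.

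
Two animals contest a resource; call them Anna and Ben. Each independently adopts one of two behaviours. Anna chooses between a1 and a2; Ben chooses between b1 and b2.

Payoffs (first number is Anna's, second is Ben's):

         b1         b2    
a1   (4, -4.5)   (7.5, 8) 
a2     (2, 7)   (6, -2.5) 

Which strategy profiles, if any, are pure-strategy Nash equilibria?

(a1, b2)

(a1, b1): Ben prefers b2 (8 > -4.5) — not an equilibrium.
(a1, b2): Anna gets 7.5 ≥ 6 from a2, and Ben gets 8 ≥ -4.5 from b1 — Nash equilibrium.
(a2, b1): Anna prefers a1 (4 > 2) — not an equilibrium.
(a2, b2): Anna prefers a1 (7.5 > 6); Ben prefers b1 (7 > -2.5) — not an equilibrium.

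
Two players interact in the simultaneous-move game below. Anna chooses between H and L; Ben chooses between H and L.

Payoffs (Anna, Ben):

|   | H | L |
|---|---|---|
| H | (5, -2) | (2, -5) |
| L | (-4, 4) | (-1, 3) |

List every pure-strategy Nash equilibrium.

(H, H)

(H, H): Anna gets 5 ≥ -4 from L, and Ben gets -2 ≥ -5 from L — Nash equilibrium.
(H, L): Ben prefers H (-2 > -5) — not an equilibrium.
(L, H): Anna prefers H (5 > -4) — not an equilibrium.
(L, L): Anna prefers H (2 > -1); Ben prefers H (4 > 3) — not an equilibrium.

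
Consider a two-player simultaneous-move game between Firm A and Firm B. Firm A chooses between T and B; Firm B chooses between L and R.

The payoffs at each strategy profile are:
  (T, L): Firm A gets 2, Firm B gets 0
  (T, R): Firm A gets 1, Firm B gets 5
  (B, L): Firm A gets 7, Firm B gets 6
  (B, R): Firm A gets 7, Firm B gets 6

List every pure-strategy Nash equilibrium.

(B, L) and (B, R)

(T, L): Firm A prefers B (7 > 2); Firm B prefers R (5 > 0) — not an equilibrium.
(T, R): Firm A prefers B (7 > 1) — not an equilibrium.
(B, L): Firm A gets 7 ≥ 2 from T, and Firm B gets 6 ≥ 6 from R — Nash equilibrium.
(B, R): Firm A gets 7 ≥ 1 from T, and Firm B gets 6 ≥ 6 from L — Nash equilibrium.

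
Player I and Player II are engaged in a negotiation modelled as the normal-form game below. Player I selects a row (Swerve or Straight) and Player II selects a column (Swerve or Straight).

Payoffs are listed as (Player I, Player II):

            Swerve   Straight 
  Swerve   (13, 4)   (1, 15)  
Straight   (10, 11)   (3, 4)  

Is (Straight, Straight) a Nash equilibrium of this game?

At (Straight, Straight), Player I earns 3; switching to Swerve would give 1, so Player I has no profitable deviation.
Player II earns 4; switching to Swerve would give 11, so Player II would deviate.
Since at least one player can profitably deviate, this is not a Nash equilibrium.

No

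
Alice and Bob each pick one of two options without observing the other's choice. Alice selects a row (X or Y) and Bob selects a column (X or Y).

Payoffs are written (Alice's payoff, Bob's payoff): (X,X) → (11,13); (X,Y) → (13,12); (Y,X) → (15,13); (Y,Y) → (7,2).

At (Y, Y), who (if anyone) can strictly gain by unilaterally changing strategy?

Alice at (Y, Y) earns 7; deviating to X yields 13 — a strict improvement.
Bob earns 2; deviating to X yields 13 — a strict improvement.
Both Alice and Bob have strictly profitable deviations.

Both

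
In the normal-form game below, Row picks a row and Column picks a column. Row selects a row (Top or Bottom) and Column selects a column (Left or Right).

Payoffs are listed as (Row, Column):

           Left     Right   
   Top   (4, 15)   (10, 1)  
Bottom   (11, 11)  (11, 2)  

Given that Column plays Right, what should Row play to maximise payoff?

Against Right, Row earns 10 from Top and 11 from Bottom.
So Bottom is the best response.

Bottom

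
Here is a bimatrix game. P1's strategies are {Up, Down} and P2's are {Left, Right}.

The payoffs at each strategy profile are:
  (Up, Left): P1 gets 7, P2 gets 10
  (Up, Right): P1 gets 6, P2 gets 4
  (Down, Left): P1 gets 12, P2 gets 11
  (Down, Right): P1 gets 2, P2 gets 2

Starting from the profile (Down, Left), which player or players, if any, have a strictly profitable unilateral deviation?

Neither

P1 at (Down, Left) earns 12; deviating to Up yields 7 — not better.
P2 earns 11; deviating to Right yields 2 — not better.
Neither player can strictly improve; the profile is a Nash equilibrium.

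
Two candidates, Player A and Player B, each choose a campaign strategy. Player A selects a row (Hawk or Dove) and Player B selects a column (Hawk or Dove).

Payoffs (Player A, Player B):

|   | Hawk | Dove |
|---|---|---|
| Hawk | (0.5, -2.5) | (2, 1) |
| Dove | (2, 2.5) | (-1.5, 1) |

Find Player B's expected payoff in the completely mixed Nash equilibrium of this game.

1

First find x, the probability Player A plays Hawk, from Player B's indifference between Hawk and Dove: −2.5x + 2.5(1−x) = x + (1−x), giving x = 3/10.
Since Player B is indifferent in equilibrium, Player B's expected payoff equals the payoff from either column against (3/10, 7/10). Using Hawk: −2.5(3/10) + 2.5(7/10) = 1.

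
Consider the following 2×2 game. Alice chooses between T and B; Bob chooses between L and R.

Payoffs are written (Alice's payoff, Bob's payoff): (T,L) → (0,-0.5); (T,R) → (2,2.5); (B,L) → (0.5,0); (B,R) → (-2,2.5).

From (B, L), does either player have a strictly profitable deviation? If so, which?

Alice at (B, L) earns 0.5; deviating to T yields 0 — not better.
Bob earns 0; deviating to R yields 2.5 — a strict improvement.
Only Bob has a strictly profitable deviation.

Bob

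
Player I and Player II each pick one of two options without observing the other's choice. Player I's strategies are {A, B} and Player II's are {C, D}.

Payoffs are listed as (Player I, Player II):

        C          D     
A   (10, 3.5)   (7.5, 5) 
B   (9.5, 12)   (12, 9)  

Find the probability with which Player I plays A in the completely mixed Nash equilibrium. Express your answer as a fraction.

2/3

Let x be the probability that Player I plays A. In a completely mixed equilibrium, Player II must be indifferent between C and D.
Player II's expected payoff from C is 3.5x + 12(1−x); from D it is 5x + 9(1−x).
Setting these equal: −8.5x + 12 = −4x + 9, so x = 2/3.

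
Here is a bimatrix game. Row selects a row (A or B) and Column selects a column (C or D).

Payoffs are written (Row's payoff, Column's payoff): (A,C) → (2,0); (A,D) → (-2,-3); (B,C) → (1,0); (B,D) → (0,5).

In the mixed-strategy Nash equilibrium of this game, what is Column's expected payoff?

First find x, the probability Row plays A, from Column's indifference between C and D: 0 = −3x + 5(1−x), giving x = 5/8.
Since Column is indifferent in equilibrium, Column's expected payoff equals the payoff from either column against (5/8, 3/8). Using C: 0 = 0.

0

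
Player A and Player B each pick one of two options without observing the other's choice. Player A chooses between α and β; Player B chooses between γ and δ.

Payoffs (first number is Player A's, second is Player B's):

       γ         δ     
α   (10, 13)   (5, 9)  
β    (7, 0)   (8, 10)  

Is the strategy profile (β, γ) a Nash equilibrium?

No

At (β, γ), Player A earns 7; switching to α would give 10, so Player A would deviate.
Player B earns 0; switching to δ would give 10, so Player B would deviate.
Since at least one player can profitably deviate, this is not a Nash equilibrium.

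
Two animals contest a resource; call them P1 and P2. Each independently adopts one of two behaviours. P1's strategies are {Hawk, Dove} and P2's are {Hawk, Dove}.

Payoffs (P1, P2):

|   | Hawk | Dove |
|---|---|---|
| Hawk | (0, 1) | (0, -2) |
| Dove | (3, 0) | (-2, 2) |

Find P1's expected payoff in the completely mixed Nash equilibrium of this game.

0

First find q, the probability P2 plays Hawk, from P1's indifference between Hawk and Dove: 0 = 3q − 2(1−q), giving q = 2/5.
Since P1 is indifferent in equilibrium, P1's expected payoff equals the payoff from either row against (2/5, 3/5). Using Hawk: 0 = 0.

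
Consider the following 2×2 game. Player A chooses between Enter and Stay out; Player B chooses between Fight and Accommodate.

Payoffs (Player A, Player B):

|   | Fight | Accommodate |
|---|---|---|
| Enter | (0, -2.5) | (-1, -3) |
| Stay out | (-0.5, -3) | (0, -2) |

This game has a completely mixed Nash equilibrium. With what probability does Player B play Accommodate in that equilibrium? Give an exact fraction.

1/3

Let y be the probability that Player B plays Fight. In a completely mixed equilibrium, Player A must be indifferent between Enter and Stay out.
Player A's expected payoff from Enter is −(1−y); from Stay out it is −0.5y.
Setting these equal: y − 1 = −0.5y, so y = 2/3.
Therefore Player B plays Accommodate with probability 1 − 2/3 = 1/3.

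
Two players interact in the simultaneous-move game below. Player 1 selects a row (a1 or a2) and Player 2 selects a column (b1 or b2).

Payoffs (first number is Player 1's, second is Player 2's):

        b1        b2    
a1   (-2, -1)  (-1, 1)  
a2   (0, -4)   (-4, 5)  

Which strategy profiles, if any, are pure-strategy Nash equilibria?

(a1, b2)

(a1, b1): Player 1 prefers a2 (0 > -2); Player 2 prefers b2 (1 > -1) — not an equilibrium.
(a1, b2): Player 1 gets -1 ≥ -4 from a2, and Player 2 gets 1 ≥ -1 from b1 — Nash equilibrium.
(a2, b1): Player 2 prefers b2 (5 > -4) — not an equilibrium.
(a2, b2): Player 1 prefers a1 (-1 > -4) — not an equilibrium.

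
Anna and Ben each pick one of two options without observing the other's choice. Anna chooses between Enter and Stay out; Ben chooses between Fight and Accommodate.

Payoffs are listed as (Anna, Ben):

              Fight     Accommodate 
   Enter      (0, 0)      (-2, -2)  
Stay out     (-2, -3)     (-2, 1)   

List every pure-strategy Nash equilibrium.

(Enter, Fight) and (Stay out, Accommodate)

(Enter, Fight): Anna gets 0 ≥ -2 from Stay out, and Ben gets 0 ≥ -2 from Accommodate — Nash equilibrium.
(Enter, Accommodate): Ben prefers Fight (0 > -2) — not an equilibrium.
(Stay out, Fight): Anna prefers Enter (0 > -2); Ben prefers Accommodate (1 > -3) — not an equilibrium.
(Stay out, Accommodate): Anna gets -2 ≥ -2 from Enter, and Ben gets 1 ≥ -3 from Fight — Nash equilibrium.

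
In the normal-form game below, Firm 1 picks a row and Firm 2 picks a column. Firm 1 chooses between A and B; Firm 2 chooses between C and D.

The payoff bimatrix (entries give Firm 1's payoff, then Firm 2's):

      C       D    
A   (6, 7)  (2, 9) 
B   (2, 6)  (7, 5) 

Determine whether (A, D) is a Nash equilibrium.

At (A, D), Firm 1 earns 2; switching to B would give 7, so Firm 1 would deviate.
Firm 2 earns 9; switching to C would give 7, so Firm 2 has no profitable deviation.
Since at least one player can profitably deviate, this is not a Nash equilibrium.

No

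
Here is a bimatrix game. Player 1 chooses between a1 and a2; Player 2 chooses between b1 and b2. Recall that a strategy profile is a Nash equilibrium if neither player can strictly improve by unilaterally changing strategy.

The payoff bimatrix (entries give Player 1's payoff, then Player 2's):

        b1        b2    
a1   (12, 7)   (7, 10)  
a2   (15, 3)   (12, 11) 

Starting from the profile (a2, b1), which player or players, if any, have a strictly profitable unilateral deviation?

Player 1 at (a2, b1) earns 15; deviating to a1 yields 12 — not better.
Player 2 earns 3; deviating to b2 yields 11 — a strict improvement.
Only Player 2 has a strictly profitable deviation.

Player 2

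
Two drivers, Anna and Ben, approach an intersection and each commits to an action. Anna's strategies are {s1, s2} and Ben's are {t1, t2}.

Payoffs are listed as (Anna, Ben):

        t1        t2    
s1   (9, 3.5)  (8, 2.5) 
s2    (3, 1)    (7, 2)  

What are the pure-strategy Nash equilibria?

(s1, t1)

(s1, t1): Anna gets 9 ≥ 3 from s2, and Ben gets 3.5 ≥ 2.5 from t2 — Nash equilibrium.
(s1, t2): Ben prefers t1 (3.5 > 2.5) — not an equilibrium.
(s2, t1): Anna prefers s1 (9 > 3); Ben prefers t2 (2 > 1) — not an equilibrium.
(s2, t2): Anna prefers s1 (8 > 7) — not an equilibrium.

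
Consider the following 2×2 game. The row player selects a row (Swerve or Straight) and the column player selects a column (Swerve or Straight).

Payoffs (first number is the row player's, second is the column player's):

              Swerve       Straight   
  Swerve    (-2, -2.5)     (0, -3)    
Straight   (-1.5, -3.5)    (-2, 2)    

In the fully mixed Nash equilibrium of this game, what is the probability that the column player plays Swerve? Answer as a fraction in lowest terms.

4/5

Let c be the probability that the column player plays Swerve. In a completely mixed equilibrium, the row player must be indifferent between Swerve and Straight.
The row player's expected payoff from Swerve is −2c; from Straight it is −1.5c − 2(1−c).
Setting these equal: −2c = 0.5c − 2, so c = 4/5.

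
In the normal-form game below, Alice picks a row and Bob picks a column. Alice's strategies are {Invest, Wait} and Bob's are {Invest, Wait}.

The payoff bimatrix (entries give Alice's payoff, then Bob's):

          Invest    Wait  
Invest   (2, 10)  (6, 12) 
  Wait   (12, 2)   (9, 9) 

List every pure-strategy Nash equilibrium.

(Invest, Invest): Alice prefers Wait (12 > 2); Bob prefers Wait (12 > 10) — not an equilibrium.
(Invest, Wait): Alice prefers Wait (9 > 6) — not an equilibrium.
(Wait, Invest): Bob prefers Wait (9 > 2) — not an equilibrium.
(Wait, Wait): Alice gets 9 ≥ 6 from Invest, and Bob gets 9 ≥ 2 from Invest — Nash equilibrium.

(Wait, Wait)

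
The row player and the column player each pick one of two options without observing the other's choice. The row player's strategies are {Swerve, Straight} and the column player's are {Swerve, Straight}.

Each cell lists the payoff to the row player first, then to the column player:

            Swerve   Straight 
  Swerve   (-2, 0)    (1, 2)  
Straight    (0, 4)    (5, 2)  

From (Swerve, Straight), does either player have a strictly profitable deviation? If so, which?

The row player

The row player at (Swerve, Straight) earns 1; deviating to Straight yields 5 — a strict improvement.
The column player earns 2; deviating to Swerve yields 0 — not better.
Only the row player has a strictly profitable deviation.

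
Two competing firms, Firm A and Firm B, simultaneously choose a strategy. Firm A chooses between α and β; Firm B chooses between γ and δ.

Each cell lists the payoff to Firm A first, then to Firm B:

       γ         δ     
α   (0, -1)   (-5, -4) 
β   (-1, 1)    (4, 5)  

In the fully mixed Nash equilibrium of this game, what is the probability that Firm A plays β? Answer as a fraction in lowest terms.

Let r be the probability that Firm A plays α. In a completely mixed equilibrium, Firm B must be indifferent between γ and δ.
Firm B's expected payoff from γ is −r + (1−r); from δ it is −4r + 5(1−r).
Setting these equal: −2r + 1 = −9r + 5, so r = 4/7.
Therefore Firm A plays β with probability 1 − 4/7 = 3/7.

3/7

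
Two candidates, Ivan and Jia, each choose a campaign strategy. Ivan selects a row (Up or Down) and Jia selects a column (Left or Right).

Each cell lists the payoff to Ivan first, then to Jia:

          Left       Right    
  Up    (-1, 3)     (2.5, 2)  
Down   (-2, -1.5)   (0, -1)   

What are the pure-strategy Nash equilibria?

(Up, Left): Ivan gets -1 ≥ -2 from Down, and Jia gets 3 ≥ 2 from Right — Nash equilibrium.
(Up, Right): Jia prefers Left (3 > 2) — not an equilibrium.
(Down, Left): Ivan prefers Up (-1 > -2); Jia prefers Right (-1 > -1.5) — not an equilibrium.
(Down, Right): Ivan prefers Up (2.5 > 0) — not an equilibrium.

(Up, Left)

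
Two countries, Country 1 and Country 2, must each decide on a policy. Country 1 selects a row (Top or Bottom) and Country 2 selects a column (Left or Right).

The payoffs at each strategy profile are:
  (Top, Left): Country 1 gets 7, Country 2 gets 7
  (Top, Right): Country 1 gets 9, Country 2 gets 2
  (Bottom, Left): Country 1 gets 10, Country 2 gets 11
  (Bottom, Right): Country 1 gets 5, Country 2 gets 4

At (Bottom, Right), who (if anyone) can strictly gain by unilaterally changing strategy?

Country 1 at (Bottom, Right) earns 5; deviating to Top yields 9 — a strict improvement.
Country 2 earns 4; deviating to Left yields 11 — a strict improvement.
Both Country 1 and Country 2 have strictly profitable deviations.

Both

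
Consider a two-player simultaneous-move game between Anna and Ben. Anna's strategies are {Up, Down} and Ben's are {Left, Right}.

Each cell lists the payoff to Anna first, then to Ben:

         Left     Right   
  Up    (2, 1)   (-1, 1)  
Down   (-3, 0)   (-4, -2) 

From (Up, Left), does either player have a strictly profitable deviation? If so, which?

Neither

Anna at (Up, Left) earns 2; deviating to Down yields -3 — not better.
Ben earns 1; deviating to Right yields 1 — not better.
Neither player can strictly improve; the profile is a Nash equilibrium.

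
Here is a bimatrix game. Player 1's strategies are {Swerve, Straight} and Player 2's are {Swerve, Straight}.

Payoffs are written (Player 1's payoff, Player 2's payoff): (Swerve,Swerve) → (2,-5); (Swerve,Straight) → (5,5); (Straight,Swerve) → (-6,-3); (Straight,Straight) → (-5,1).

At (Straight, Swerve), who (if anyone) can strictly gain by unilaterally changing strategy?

Player 1 at (Straight, Swerve) earns -6; deviating to Swerve yields 2 — a strict improvement.
Player 2 earns -3; deviating to Straight yields 1 — a strict improvement.
Both Player 1 and Player 2 have strictly profitable deviations.

Both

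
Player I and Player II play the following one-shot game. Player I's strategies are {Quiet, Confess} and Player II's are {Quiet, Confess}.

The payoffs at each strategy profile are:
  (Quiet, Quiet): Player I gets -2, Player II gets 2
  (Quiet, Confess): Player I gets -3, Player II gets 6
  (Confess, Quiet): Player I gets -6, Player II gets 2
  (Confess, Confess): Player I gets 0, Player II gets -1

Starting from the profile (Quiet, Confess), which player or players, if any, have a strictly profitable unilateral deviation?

Player I

Player I at (Quiet, Confess) earns -3; deviating to Confess yields 0 — a strict improvement.
Player II earns 6; deviating to Quiet yields 2 — not better.
Only Player I has a strictly profitable deviation.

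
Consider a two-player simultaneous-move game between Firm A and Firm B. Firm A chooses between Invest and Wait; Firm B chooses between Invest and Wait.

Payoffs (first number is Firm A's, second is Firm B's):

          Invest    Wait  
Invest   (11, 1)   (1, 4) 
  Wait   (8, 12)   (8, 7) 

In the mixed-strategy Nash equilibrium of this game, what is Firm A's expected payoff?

8

First find q, the probability Firm B plays Invest, from Firm A's indifference between Invest and Wait: 11q + (1−q) = 8q + 8(1−q), giving q = 7/10.
Since Firm A is indifferent in equilibrium, Firm A's expected payoff equals the payoff from either row against (7/10, 3/10). Using Invest: 11(7/10) + (3/10) = 8.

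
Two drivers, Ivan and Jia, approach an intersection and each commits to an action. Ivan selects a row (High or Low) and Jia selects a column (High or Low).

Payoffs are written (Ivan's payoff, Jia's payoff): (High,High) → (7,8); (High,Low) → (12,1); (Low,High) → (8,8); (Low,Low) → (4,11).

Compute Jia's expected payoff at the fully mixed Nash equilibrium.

8

First find x, the probability Ivan plays High, from Jia's indifference between High and Low: 8x + 8(1−x) = x + 11(1−x), giving x = 3/10.
Since Jia is indifferent in equilibrium, Jia's expected payoff equals the payoff from either column against (3/10, 7/10). Using High: 8(3/10) + 8(7/10) = 8.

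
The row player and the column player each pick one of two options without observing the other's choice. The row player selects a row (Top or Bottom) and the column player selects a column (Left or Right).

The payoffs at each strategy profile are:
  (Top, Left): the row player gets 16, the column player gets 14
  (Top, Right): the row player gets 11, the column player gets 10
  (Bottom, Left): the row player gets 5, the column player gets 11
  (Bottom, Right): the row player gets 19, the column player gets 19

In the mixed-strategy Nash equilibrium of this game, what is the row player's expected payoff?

First find q, the probability the column player plays Left, from the row player's indifference between Top and Bottom: 16q + 11(1−q) = 5q + 19(1−q), giving q = 8/19.
Since the row player is indifferent in equilibrium, the row player's expected payoff equals the payoff from either row against (8/19, 11/19). Using Top: 16(8/19) + 11(11/19) = 249/19.

249/19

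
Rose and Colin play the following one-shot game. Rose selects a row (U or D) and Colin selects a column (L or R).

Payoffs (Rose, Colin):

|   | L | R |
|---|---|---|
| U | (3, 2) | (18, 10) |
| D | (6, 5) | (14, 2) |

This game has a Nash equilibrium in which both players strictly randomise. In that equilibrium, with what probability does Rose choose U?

Let x be the probability that Rose plays U. In a completely mixed equilibrium, Colin must be indifferent between L and R.
Colin's expected payoff from L is 2x + 5(1−x); from R it is 10x + 2(1−x).
Setting these equal: −3x + 5 = 8x + 2, so x = 3/11.

3/11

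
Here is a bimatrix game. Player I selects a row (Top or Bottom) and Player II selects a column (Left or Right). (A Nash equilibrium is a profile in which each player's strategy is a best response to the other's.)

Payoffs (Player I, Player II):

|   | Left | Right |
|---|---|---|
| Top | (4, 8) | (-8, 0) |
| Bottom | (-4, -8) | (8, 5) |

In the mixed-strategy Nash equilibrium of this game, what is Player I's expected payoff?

0

First find q, the probability Player II plays Left, from Player I's indifference between Top and Bottom: 4q − 8(1−q) = −4q + 8(1−q), giving q = 2/3.
Since Player I is indifferent in equilibrium, Player I's expected payoff equals the payoff from either row against (2/3, 1/3). Using Top: 4(2/3) − 8(1/3) = 0.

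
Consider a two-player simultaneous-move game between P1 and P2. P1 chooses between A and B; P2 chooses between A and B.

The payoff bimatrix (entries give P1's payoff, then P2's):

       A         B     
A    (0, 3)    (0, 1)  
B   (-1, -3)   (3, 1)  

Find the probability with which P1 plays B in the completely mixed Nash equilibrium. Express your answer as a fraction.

Let p be the probability that P1 plays A. In a completely mixed equilibrium, P2 must be indifferent between A and B.
P2's expected payoff from A is 3p − 3(1−p); from B it is p + (1−p).
Setting these equal: 6p − 3 = 1, so p = 2/3.
Therefore P1 plays B with probability 1 − 2/3 = 1/3.

1/3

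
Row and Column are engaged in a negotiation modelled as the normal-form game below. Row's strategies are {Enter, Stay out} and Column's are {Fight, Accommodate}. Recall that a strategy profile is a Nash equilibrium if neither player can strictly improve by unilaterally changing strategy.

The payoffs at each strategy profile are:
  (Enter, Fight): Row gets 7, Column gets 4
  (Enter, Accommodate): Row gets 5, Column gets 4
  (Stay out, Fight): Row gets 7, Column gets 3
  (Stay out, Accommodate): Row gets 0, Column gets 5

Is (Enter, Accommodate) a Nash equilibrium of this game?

At (Enter, Accommodate), Row earns 5; switching to Stay out would give 0, so Row has no profitable deviation.
Column earns 4; switching to Fight would give 4, so Column has no profitable deviation.
Neither player can gain by a unilateral deviation, so this profile is a Nash equilibrium.

Yes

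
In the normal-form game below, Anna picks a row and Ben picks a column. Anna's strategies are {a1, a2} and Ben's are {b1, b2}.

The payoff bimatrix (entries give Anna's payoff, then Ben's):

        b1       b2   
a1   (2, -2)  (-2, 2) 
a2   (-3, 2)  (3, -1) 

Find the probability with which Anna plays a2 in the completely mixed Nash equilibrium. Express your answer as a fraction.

4/7

Let p be the probability that Anna plays a1. In a completely mixed equilibrium, Ben must be indifferent between b1 and b2.
Ben's expected payoff from b1 is −2p + 2(1−p); from b2 it is 2p − (1−p).
Setting these equal: −4p + 2 = 3p − 1, so p = 3/7.
Therefore Anna plays a2 with probability 1 − 3/7 = 4/7.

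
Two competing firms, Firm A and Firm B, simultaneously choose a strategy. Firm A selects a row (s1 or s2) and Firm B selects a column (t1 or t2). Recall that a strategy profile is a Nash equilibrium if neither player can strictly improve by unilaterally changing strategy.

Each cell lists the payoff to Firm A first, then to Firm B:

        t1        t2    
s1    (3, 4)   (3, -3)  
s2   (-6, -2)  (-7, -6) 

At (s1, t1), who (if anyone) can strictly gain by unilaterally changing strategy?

Firm A at (s1, t1) earns 3; deviating to s2 yields -6 — not better.
Firm B earns 4; deviating to t2 yields -3 — not better.
Neither player can strictly improve; the profile is a Nash equilibrium.

Neither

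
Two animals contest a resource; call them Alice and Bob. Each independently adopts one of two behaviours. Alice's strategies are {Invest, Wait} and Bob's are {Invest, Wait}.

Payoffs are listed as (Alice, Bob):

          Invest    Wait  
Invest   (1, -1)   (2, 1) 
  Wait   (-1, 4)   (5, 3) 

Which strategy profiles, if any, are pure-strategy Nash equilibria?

none

(Invest, Invest): Bob prefers Wait (1 > -1) — not an equilibrium.
(Invest, Wait): Alice prefers Wait (5 > 2) — not an equilibrium.
(Wait, Invest): Alice prefers Invest (1 > -1) — not an equilibrium.
(Wait, Wait): Bob prefers Invest (4 > 3) — not an equilibrium.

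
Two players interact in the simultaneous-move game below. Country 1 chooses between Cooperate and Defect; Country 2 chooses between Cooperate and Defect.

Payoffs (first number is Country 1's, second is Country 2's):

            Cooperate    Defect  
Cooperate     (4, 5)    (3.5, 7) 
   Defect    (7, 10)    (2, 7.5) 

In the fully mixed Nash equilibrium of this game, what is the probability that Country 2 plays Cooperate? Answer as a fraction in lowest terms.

1/3

Let c be the probability that Country 2 plays Cooperate. In a completely mixed equilibrium, Country 1 must be indifferent between Cooperate and Defect.
Country 1's expected payoff from Cooperate is 4c + 3.5(1−c); from Defect it is 7c + 2(1−c).
Setting these equal: 0.5c + 3.5 = 5c + 2, so c = 1/3.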